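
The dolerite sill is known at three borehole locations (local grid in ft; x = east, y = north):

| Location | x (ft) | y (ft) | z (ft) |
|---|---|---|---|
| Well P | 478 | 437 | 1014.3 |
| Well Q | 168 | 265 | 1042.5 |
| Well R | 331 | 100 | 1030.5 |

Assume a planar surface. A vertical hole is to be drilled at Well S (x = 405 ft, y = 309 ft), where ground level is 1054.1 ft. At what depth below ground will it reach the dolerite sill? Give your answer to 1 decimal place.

Let the plane be z = a·x + b·y + c.
Well Q−Well P: −310a − 172b = 28.2;  Well R−Well P: −147a − 337b = 16.2.
Solving gives a = −0.08483, b = −0.01107.
Then c = 1014.3 − a·478 − b·437 = 1059.68.
At (405, 309): z_contact = −34.35 − 3.42 + 1059.68 = 1021.91 ft.
Depth below ground = 1054.1 − 1021.91 = 32.2 ft.

32.2 ft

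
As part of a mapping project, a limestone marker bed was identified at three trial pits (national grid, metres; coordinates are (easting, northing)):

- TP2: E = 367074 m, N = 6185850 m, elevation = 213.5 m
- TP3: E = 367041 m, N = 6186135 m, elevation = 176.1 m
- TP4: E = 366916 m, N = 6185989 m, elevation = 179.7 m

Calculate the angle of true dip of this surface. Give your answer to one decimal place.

Two edge vectors: TP2→TP3 = (-33, 285, -37.4), TP2→TP4 = (-158, 139, -33.8).
Normal n = (TP2→TP3) × (TP2→TP4) = (-4434.4, 4793.8, 40443).
So ∂z/∂E = −n_x/n_z = 0.10965 and ∂z/∂N = −n_y/n_z = −0.11853.
Gradient magnitude |∇z| = √(a² + b²) = √(0.01202 + 0.01405) = 0.16147.
True dip = arctan(0.16147) = 9.2°, dipping toward NW (azimuth ≈ 317°).

9.2°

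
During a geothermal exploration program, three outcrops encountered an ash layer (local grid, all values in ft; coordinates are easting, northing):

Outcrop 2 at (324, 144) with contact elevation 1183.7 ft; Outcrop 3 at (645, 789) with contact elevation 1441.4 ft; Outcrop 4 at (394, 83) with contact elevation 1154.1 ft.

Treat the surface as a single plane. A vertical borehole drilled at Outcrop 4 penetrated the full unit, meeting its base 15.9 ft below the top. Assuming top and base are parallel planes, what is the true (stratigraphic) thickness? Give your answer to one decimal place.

14.6 ft

Two edge vectors: Outcrop 2→Outcrop 3 = (321, 645, 257.7), Outcrop 2→Outcrop 4 = (70, -61, -29.6).
Normal n = (Outcrop 2→Outcrop 3) × (Outcrop 2→Outcrop 4) = (-3372.3, 27540.6, -64731).
So ∂z/∂easting = −n_x/n_z = −0.05210 and ∂z/∂northing = −n_y/n_z = 0.42546.
|∇z| = √(a²+b²) = 0.42864, so dip δ = arctan(0.42864) = 23.20°.
True thickness = vertical thickness × cos δ = 15.9 × cos 23.20° = 14.6 ft.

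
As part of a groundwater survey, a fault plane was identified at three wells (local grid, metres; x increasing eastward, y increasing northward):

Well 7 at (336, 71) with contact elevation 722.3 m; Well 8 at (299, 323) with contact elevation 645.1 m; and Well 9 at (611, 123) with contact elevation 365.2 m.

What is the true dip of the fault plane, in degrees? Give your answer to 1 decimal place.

52.4°

Let the plane be z = a·x + b·y + c.
Well 8−Well 7: −37a + 252b = −77.2;  Well 9−Well 7: 275a + 52b = −357.1.
Solving gives a = −1.20710, b = −0.48358.
Gradient magnitude |∇z| = √(a² + b²) = √(1.45710 + 0.23385) = 1.30037.
True dip = arctan(1.30037) = 52.4°, dipping toward ENE (azimuth ≈ 068°).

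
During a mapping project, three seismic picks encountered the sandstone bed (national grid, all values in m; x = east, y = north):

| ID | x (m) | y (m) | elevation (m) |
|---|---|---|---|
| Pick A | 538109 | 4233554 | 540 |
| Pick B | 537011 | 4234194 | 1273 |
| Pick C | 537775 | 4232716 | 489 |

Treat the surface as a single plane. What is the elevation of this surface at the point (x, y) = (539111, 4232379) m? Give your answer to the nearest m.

Two edge vectors: Pick A→Pick B = (-1098, 640, 733), Pick A→Pick C = (-334, -838, -51).
Normal n = (Pick A→Pick B) × (Pick A→Pick C) = (581614, -300820, 1133884).
So ∂z/∂x = −n_x/n_z = −0.51293960 and ∂z/∂y = −n_y/n_z = 0.26530051.
Intercept c from Pick A: 540 + 276017.41 − 1123164.02 = −846606.61.
At (539111, 4232379): z = −276531.4 + 1122852.3 − 846606.61 = -285.7 m.

-286 m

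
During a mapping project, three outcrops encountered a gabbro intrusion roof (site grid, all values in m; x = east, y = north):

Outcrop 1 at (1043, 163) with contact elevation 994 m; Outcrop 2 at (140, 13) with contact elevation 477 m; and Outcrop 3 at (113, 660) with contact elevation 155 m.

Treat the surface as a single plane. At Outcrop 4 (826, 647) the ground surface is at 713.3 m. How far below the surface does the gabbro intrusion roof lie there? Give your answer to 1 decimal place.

88.2 m

Two edge vectors: Outcrop 1→Outcrop 2 = (-903, -150, -517), Outcrop 1→Outcrop 3 = (-930, 497, -839).
Normal n = (Outcrop 1→Outcrop 2) × (Outcrop 1→Outcrop 3) = (382799, -276807, -588291).
So ∂z/∂x = −n_x/n_z = 0.650697 and ∂z/∂y = −n_y/n_z = −0.470527.
Intercept c from Outcrop 1: 994 − 678.68 + 76.70 = 392.02.
At (826, 647): z_contact = 537.48 − 304.43 + 392.02 = 625.06 m.
Depth below ground = 713.3 − 625.06 = 88.2 m.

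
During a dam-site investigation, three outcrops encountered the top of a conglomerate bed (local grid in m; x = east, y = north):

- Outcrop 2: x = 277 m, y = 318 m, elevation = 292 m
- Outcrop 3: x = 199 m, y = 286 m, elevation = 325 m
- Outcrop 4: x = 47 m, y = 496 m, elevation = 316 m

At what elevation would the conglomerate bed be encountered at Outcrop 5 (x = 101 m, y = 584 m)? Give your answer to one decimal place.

275.4 m

Let the plane be z = a·x + b·y + c.
Outcrop 3−Outcrop 2: −78a − 32b = 33;  Outcrop 4−Outcrop 2: −230a + 178b = 24.
Solving gives a = −0.31265, b = −0.26916.
Then c = 292 − a·277 − b·318 = 464.20.
At (101, 584): z = −31.6 − 157.2 + 464.20 = 275.4 m.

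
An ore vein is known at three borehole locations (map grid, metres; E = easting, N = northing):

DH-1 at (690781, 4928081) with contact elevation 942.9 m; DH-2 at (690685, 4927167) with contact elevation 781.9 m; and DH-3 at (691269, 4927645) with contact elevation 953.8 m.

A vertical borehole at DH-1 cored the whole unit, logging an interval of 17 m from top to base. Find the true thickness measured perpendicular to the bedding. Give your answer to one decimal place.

16.6 m

Two edge vectors: DH-1→DH-2 = (-96, -914, -161), DH-1→DH-3 = (488, -436, 10.9).
Normal n = (DH-1→DH-2) × (DH-1→DH-3) = (-80158.6, -77521.6, 487888).
So ∂z/∂E = −n_x/n_z = 0.16430 and ∂z/∂N = −n_y/n_z = 0.15889.
|∇z| = √(a²+b²) = 0.22856, so dip δ = arctan(0.22856) = 12.87°.
True thickness = vertical thickness × cos δ = 17 × cos 12.87° = 16.6 m.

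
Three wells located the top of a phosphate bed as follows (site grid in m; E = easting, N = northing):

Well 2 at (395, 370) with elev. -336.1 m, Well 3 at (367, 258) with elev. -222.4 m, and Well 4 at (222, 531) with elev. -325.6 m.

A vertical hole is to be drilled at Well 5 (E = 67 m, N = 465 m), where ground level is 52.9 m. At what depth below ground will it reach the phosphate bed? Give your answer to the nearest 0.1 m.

Let the plane be z = a·E + b·N + c.
Well 3−Well 2: −28a − 112b = 113.7;  Well 4−Well 2: −173a + 161b = 10.5.
Solving gives a = −0.81568, b = −0.81126.
Then c = -336.1 − a·395 − b·370 = 286.26.
At (67, 465): z_contact = −54.65 − 377.24 + 286.26 = -145.63 m.
Depth below ground = 52.9 − (-145.63) = 198.5 m.

198.5 m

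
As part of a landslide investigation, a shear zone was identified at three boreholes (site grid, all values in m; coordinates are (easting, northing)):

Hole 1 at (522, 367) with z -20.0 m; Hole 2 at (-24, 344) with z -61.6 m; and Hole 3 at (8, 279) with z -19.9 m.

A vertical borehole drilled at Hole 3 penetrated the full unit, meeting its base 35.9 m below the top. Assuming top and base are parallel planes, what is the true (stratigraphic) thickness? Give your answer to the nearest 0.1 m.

Let the plane be z = a·E + b·N + c.
Hole 2−Hole 1: −546a − 23b = −41.6;  Hole 3−Hole 1: −514a − 88b = 0.1.
Solving gives a = 0.10112, b = −0.59176.
|∇z| = √(a²+b²) = 0.60033, so dip δ = arctan(0.60033) = 30.98°.
True thickness = vertical thickness × cos δ = 35.9 × cos 30.98° = 30.8 m.

30.8 m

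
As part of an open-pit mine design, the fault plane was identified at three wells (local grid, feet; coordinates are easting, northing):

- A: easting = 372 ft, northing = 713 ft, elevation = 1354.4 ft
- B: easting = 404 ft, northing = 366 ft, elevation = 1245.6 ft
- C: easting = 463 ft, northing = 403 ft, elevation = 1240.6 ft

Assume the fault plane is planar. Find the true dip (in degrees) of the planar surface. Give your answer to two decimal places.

Two edge vectors: A→B = (32, -347, -108.8), A→C = (91, -310, -113.8).
Normal n = (A→B) × (A→C) = (5760.6, -6259.2, 21657).
So ∂z/∂easting = −n_x/n_z = −0.26599 and ∂z/∂northing = −n_y/n_z = 0.28902.
Gradient magnitude |∇z| = √(a² + b²) = √(0.07075 + 0.08353) = 0.39279.
True dip = arctan(0.39279) = 21.44°, dipping toward SE (azimuth ≈ 137°).

21.44°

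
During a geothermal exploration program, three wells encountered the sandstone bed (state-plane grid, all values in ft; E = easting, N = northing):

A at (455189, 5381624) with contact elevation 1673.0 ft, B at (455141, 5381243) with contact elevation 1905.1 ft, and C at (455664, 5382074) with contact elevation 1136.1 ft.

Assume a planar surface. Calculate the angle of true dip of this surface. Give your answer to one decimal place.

39.4°

Two edge vectors: A→B = (-48, -381, 232.1), A→C = (475, 450, -536.9).
Normal n = (A→B) × (A→C) = (100113.9, 84476.3, 159375).
So ∂z/∂E = −n_x/n_z = −0.62817 and ∂z/∂N = −n_y/n_z = −0.53005.
Gradient magnitude |∇z| = √(a² + b²) = √(0.39459 + 0.28095) = 0.82191.
True dip = arctan(0.82191) = 39.4°, dipping toward NE (azimuth ≈ 050°).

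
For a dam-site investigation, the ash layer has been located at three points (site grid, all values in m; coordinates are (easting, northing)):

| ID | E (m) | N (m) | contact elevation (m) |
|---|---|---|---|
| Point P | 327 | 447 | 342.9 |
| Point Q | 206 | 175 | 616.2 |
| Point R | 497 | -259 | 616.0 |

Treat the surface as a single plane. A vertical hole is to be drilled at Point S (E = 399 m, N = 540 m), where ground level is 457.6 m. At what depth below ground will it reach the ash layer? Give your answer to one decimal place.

235.7 m

Let the plane be z = a·E + b·N + c.
Point Q−Point P: −121a − 272b = 273.3;  Point R−Point P: 170a − 706b = 273.1.
Solving gives a = −0.90127, b = −0.60385.
Then c = 342.9 − a·327 − b·447 = 907.53.
At (399, 540): z_contact = −359.61 − 326.08 + 907.53 = 221.85 m.
Depth below ground = 457.6 − 221.85 = 235.7 m.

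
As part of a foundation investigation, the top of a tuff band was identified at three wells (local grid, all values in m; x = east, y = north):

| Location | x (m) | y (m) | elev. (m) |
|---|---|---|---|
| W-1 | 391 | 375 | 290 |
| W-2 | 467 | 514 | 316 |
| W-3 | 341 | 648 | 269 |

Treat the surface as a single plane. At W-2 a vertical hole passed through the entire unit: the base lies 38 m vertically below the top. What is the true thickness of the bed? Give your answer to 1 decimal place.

35.7 m

Let the plane be z = a·x + b·y + c.
W-2−W-1: 76a + 139b = 26;  W-3−W-1: −50a + 273b = −21.
Solving gives a = 0.36165, b = −0.01069.
|∇z| = √(a²+b²) = 0.36181, so dip δ = arctan(0.36181) = 19.89°.
True thickness = vertical thickness × cos δ = 38 × cos 19.89° = 35.7 m.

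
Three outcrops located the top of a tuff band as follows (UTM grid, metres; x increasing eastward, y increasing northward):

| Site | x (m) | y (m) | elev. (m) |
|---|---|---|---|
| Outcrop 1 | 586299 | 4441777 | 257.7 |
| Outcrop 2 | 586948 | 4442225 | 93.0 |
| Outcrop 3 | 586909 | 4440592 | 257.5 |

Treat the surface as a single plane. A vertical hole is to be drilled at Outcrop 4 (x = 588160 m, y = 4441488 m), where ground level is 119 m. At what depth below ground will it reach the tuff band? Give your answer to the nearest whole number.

Two edge vectors: Outcrop 1→Outcrop 2 = (649, 448, -164.7), Outcrop 1→Outcrop 3 = (610, -1185, -0.2).
Normal n = (Outcrop 1→Outcrop 2) × (Outcrop 1→Outcrop 3) = (-195259.1, -100337.2, -1042345).
So ∂z/∂x = −n_x/n_z = −0.18732675 and ∂z/∂y = −n_y/n_z = −0.09626103.
Intercept c from Outcrop 1: 257.7 + 109829.49 + 427570.01 = 537657.20.
At (588160, 4441488): z_contact = −110178.1 − 427542.2 + 537657.20 = -63.1 m.
Depth below ground = 119 − (-63.1) = 182 m.

182 m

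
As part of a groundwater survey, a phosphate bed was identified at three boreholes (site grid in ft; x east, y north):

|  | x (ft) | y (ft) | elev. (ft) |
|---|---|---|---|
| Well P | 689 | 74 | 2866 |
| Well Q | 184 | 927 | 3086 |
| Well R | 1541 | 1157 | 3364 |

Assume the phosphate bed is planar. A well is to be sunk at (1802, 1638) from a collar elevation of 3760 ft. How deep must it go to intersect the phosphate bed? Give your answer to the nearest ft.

Two edge vectors: Well P→Well Q = (-505, 853, 220), Well P→Well R = (852, 1083, 498).
Normal n = (Well P→Well Q) × (Well P→Well R) = (186534, 438930, -1273671).
So ∂z/∂x = −n_x/n_z = 0.14645 and ∂z/∂y = −n_y/n_z = 0.34462.
Intercept c from Well P: 2866 − 100.91 − 25.50 = 2739.59.
At (1802, 1638): z_contact = 263.9 + 564.5 + 2739.59 = 3568.0 ft.
Depth below ground = 3760 − 3568.0 = 192 ft.

192 ft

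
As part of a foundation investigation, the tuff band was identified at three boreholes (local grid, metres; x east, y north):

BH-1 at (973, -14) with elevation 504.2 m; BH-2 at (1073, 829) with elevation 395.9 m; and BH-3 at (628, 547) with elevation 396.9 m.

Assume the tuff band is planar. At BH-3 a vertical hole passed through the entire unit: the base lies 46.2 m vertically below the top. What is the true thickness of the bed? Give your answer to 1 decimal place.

Two edge vectors: BH-1→BH-2 = (100, 843, -108.3), BH-1→BH-3 = (-345, 561, -107.3).
Normal n = (BH-1→BH-2) × (BH-1→BH-3) = (-29697.6, 48093.5, 346935).
So ∂z/∂x = −n_x/n_z = 0.08560 and ∂z/∂y = −n_y/n_z = −0.13862.
|∇z| = √(a²+b²) = 0.16292, so dip δ = arctan(0.16292) = 9.25°.
True thickness = vertical thickness × cos δ = 46.2 × cos 9.25° = 45.6 m.

45.6 m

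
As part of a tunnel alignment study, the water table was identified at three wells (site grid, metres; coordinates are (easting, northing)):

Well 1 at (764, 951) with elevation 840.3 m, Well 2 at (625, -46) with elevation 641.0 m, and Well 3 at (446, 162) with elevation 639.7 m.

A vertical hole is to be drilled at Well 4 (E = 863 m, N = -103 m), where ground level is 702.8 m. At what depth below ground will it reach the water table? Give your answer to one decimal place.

Let the plane be z = a·E + b·N + c.
Well 2−Well 1: −139a − 997b = −199.3;  Well 3−Well 1: −318a − 789b = −200.6.
Solving gives a = 0.20615, b = 0.17116.
Then c = 840.3 − a·764 − b·951 = 520.03.
At (863, -103): z_contact = 177.91 − 17.63 + 520.03 = 680.31 m.
Depth below ground = 702.8 − 680.31 = 22.5 m.

22.5 m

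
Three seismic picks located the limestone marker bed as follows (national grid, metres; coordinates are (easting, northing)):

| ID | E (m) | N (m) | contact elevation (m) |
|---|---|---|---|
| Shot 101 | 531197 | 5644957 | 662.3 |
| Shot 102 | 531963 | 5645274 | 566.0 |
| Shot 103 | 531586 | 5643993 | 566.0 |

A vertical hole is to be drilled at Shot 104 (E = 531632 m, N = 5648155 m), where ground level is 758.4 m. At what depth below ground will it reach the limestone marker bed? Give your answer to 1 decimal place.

Two edge vectors: Shot 101→Shot 102 = (766, 317, -96.3), Shot 101→Shot 103 = (389, -964, -96.3).
Normal n = (Shot 101→Shot 102) × (Shot 101→Shot 103) = (-123360.3, 36305.1, -861737).
So ∂z/∂E = −n_x/n_z = −0.143153073 and ∂z/∂N = −n_y/n_z = 0.042130139.
Intercept c from Shot 101: 662.3 + 76042.48 − 237822.83 = −161118.04.
At (531632, 5648155): z_contact = −76104.75 + 237957.56 − 161118.04 = 734.76 m.
Depth below ground = 758.4 − 734.76 = 23.6 m.

23.6 m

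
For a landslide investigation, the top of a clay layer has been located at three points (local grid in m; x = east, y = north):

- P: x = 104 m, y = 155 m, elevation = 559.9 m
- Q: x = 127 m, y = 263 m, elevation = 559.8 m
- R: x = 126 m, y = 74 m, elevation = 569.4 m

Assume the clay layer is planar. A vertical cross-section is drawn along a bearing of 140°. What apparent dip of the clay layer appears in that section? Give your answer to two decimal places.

10.99°

Two edge vectors: P→Q = (23, 108, -0.1), P→R = (22, -81, 9.5).
Normal n = (P→Q) × (P→R) = (1017.9, -220.7, -4239).
So ∂z/∂x = −n_x/n_z = 0.24013 and ∂z/∂y = −n_y/n_z = −0.05206.
Unit vector along 140° is (sin 140°, cos 140°) = (0.6428, -0.7660).
Slope in that direction = a·(0.6428) + b·(-0.7660) = 0.19423.
Apparent dip = arctan|0.19423| = 10.99° (true dip is 13.8°, so apparent ≤ true as expected).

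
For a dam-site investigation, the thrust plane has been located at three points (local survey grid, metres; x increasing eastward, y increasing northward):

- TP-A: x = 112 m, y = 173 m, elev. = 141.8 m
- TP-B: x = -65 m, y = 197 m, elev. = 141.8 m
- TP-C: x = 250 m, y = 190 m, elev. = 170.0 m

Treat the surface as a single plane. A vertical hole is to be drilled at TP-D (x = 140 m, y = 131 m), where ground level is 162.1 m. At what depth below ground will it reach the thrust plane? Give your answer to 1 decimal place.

50.5 m

Two edge vectors: TP-A→TP-B = (-177, 24, 0), TP-A→TP-C = (138, 17, 28.2).
Normal n = (TP-A→TP-B) × (TP-A→TP-C) = (676.8, 4991.4, -6321).
So ∂z/∂x = −n_x/n_z = 0.10707 and ∂z/∂y = −n_y/n_z = 0.78965.
Intercept c from TP-A: 141.8 − 11.99 − 136.61 = −6.80.
At (140, 131): z_contact = 14.99 + 103.44 − 6.80 = 111.63 m.
Depth below ground = 162.1 − 111.63 = 50.5 m.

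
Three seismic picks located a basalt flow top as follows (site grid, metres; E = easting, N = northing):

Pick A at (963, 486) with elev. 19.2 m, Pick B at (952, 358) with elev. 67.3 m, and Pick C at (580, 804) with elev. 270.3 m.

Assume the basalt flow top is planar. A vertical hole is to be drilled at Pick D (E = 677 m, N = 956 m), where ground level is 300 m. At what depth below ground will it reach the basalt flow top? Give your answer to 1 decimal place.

Let the plane be z = a·E + b·N + c.
Pick B−Pick A: −11a − 128b = 48.1;  Pick C−Pick A: −383a + 318b = 251.1.
Solving gives a = −0.90318, b = −0.29816.
Then c = 19.2 − a·963 − b·486 = 1033.87.
At (677, 956): z_contact = −611.45 − 285.05 + 1033.87 = 137.37 m.
Depth below ground = 300 − 137.37 = 162.6 m.

162.6 m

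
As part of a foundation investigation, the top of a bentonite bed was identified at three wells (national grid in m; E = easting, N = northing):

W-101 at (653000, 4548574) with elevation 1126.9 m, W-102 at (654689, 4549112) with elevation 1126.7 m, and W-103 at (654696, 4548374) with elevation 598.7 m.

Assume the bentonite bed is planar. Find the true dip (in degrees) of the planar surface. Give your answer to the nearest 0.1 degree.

36.8°

Two edge vectors: W-101→W-102 = (1689, 538, -0.2), W-101→W-103 = (1696, -200, -528.2).
Normal n = (W-101→W-102) × (W-101→W-103) = (-284211.6, 891790.6, -1250248).
So ∂z/∂E = −n_x/n_z = −0.22732 and ∂z/∂N = −n_y/n_z = 0.71329.
Gradient magnitude |∇z| = √(a² + b²) = √(0.05168 + 0.50878) = 0.74864.
True dip = arctan(0.74864) = 36.8°, dipping toward SSE (azimuth ≈ 162°).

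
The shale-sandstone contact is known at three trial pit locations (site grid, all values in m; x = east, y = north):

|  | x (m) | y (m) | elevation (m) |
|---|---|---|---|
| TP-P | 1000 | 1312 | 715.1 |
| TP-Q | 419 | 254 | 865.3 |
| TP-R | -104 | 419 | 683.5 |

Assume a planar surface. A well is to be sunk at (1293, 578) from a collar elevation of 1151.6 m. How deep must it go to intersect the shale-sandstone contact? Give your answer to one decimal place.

152.6 m

Two edge vectors: TP-P→TP-Q = (-581, -1058, 150.2), TP-P→TP-R = (-1104, -893, -31.6).
Normal n = (TP-P→TP-Q) × (TP-P→TP-R) = (167561.4, -184180.4, -649199).
So ∂z/∂x = −n_x/n_z = 0.258105 and ∂z/∂y = −n_y/n_z = −0.283704.
Intercept c from TP-P: 715.1 − 258.10 + 372.22 = 829.21.
At (1293, 578): z_contact = 333.73 − 163.98 + 829.21 = 998.96 m.
Depth below ground = 1151.6 − 998.96 = 152.6 m.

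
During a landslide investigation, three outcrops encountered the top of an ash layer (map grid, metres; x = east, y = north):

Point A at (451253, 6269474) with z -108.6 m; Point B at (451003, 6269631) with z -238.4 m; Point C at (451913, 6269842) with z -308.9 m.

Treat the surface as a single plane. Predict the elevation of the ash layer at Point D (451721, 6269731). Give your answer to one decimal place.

Two edge vectors: Point A→Point B = (-250, 157, -129.8), Point A→Point C = (660, 368, -200.3).
Normal n = (Point A→Point B) × (Point A→Point C) = (16319.3, -135743, -195620).
So ∂z/∂x = −n_x/n_z = 0.083423474 and ∂z/∂y = −n_y/n_z = −0.693911665.
Intercept c from Point A: -108.6 − 37645.09 + 4350461.14 = 4312707.45.
At (451721, 6269731): z = 37684.1 − 4350639.5 + 4312707.45 = -247.9 m.

-247.9 m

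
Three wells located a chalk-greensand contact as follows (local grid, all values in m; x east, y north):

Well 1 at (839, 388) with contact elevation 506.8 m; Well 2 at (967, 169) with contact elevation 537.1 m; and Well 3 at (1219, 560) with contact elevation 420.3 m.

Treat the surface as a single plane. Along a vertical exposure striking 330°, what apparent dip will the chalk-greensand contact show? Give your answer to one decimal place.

6.9°

Let the plane be z = a·x + b·y + c.
Well 2−Well 1: 128a − 219b = 30.3;  Well 3−Well 1: 380a + 172b = −86.5.
Solving gives a = −0.13049, b = −0.21462.
Unit vector along 330° is (sin 330°, cos 330°) = (-0.5000, 0.8660).
Slope in that direction = a·(-0.5000) + b·(0.8660) = −0.12063.
Apparent dip = arctan|0.12063| = 6.9° (true dip is 14.1°, so apparent ≤ true as expected).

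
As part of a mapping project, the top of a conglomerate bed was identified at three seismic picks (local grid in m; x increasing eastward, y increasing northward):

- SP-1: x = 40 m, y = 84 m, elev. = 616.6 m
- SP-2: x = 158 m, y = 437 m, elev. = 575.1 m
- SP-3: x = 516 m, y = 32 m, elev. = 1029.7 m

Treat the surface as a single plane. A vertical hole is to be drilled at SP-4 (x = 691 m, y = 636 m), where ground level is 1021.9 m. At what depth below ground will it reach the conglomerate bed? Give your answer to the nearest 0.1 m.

Two edge vectors: SP-1→SP-2 = (118, 353, -41.5), SP-1→SP-3 = (476, -52, 413.1).
Normal n = (SP-1→SP-2) × (SP-1→SP-3) = (143666.3, -68499.8, -174164).
So ∂z/∂x = −n_x/n_z = 0.82489 and ∂z/∂y = −n_y/n_z = −0.39331.
Intercept c from SP-1: 616.6 − 33.00 + 33.04 = 616.64.
At (691, 636): z_contact = 570.00 − 250.14 + 616.64 = 936.50 m.
Depth below ground = 1021.9 − 936.50 = 85.4 m.

85.4 m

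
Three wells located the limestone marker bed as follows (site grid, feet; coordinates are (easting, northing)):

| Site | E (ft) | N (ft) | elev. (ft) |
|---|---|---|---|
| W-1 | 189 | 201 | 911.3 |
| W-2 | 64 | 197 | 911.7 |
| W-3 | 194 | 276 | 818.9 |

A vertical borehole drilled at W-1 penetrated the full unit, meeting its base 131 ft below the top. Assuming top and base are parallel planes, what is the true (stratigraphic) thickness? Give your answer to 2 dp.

82.44 ft

Let the plane be z = a·E + b·N + c.
W-2−W-1: −125a − 4b = 0.4;  W-3−W-1: 5a + 75b = −92.4.
Solving gives a = 0.03630, b = −1.23442.
|∇z| = √(a²+b²) = 1.23495, so dip δ = arctan(1.23495) = 51.00°.
True thickness = vertical thickness × cos δ = 131 × cos 51.00° = 82.44 ft.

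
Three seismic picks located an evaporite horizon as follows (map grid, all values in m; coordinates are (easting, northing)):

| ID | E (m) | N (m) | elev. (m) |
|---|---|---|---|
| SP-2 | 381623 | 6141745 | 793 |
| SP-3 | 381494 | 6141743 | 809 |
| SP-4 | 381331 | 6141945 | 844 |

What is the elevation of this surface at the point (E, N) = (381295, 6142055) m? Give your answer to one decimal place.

Let the plane be z = a·E + b·N + c.
SP-3−SP-2: −129a − 2b = 16;  SP-4−SP-2: −292a + 200b = 51.
Solving gives a = −0.125151607, b = 0.072278654.
Then c = 793 − a·381623 − b·6141745 = −395363.33.
At (381295, 6142055): z = −47719.7 + 443939.5 − 395363.33 = 856.5 m.

856.5 m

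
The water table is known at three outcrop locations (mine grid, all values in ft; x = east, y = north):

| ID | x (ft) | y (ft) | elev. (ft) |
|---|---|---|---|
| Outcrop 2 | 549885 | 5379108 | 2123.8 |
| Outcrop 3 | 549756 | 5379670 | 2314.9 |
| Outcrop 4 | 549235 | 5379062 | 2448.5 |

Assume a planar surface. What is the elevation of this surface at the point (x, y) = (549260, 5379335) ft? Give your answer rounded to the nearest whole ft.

2496 ft

Let the plane be z = a·x + b·y + c.
Outcrop 3−Outcrop 2: −129a + 562b = 191.1;  Outcrop 4−Outcrop 2: −650a − 46b = 324.7.
Solving gives a = −0.51523298, b = 0.22177037.
Then c = 2123.8 − a·549885 − b·5379108 = −907484.06.
At (549260, 5379335): z = −282996.9 + 1192977.1 − 907484.06 = 2496.2 ft.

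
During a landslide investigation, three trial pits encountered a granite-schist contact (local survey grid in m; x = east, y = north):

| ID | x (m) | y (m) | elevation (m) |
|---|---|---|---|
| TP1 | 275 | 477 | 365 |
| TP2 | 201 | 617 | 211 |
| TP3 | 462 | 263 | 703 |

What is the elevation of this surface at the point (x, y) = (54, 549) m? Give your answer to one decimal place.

31.8 m

Two edge vectors: TP1→TP2 = (-74, 140, -154), TP1→TP3 = (187, -214, 338).
Normal n = (TP1→TP2) × (TP1→TP3) = (14364, -3786, -10344).
So ∂z/∂x = −n_x/n_z = 1.38863 and ∂z/∂y = −n_y/n_z = −0.36601.
Intercept c from TP1: 365 − 381.87 + 174.59 = 157.71.
At (54, 549): z = 75.0 − 200.9 + 157.71 = 31.8 m.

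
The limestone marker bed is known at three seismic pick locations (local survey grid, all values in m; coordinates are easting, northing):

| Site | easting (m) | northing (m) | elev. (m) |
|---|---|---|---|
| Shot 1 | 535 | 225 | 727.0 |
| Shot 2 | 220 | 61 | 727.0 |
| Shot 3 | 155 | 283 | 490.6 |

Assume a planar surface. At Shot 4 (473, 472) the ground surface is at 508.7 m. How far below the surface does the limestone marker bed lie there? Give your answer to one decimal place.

Two edge vectors: Shot 1→Shot 2 = (-315, -164, 0), Shot 1→Shot 3 = (-380, 58, -236.4).
Normal n = (Shot 1→Shot 2) × (Shot 1→Shot 3) = (38769.6, -74466, -80590).
So ∂z/∂easting = −n_x/n_z = 0.48107 and ∂z/∂northing = −n_y/n_z = −0.92401.
Intercept c from Shot 1: 727 − 257.37 + 207.90 = 677.53.
At (473, 472): z_contact = 227.55 − 436.13 + 677.53 = 468.94 m.
Depth below ground = 508.7 − 468.94 = 39.8 m.

39.8 m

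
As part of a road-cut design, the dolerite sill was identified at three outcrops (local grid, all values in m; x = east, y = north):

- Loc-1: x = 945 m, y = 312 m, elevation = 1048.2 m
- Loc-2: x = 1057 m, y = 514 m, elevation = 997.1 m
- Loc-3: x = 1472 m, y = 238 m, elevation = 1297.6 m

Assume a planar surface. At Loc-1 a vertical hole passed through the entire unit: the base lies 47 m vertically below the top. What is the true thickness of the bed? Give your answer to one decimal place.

Two edge vectors: Loc-1→Loc-2 = (112, 202, -51.1), Loc-1→Loc-3 = (527, -74, 249.4).
Normal n = (Loc-1→Loc-2) × (Loc-1→Loc-3) = (46597.4, -54862.5, -114742).
So ∂z/∂x = −n_x/n_z = 0.40611 and ∂z/∂y = −n_y/n_z = −0.47814.
|∇z| = √(a²+b²) = 0.62733, so dip δ = arctan(0.62733) = 32.10°.
True thickness = vertical thickness × cos δ = 47 × cos 32.10° = 39.8 m.

39.8 m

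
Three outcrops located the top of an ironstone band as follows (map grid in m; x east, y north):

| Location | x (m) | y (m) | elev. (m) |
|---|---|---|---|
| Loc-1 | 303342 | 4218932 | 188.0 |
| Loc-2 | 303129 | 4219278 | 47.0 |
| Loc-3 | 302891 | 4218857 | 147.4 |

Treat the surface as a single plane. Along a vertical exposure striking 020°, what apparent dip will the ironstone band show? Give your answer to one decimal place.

14.1°

Let the plane be z = a·x + b·y + c.
Loc-2−Loc-1: −213a + 346b = −141;  Loc-3−Loc-1: −451a − 75b = −40.6.
Solving gives a = 0.14314, b = −0.31940.
Unit vector along 020° is (sin 20°, cos 20°) = (0.3420, 0.9397).
Slope in that direction = a·(0.3420) + b·(0.9397) = −0.25118.
Apparent dip = arctan|0.25118| = 14.1° (true dip is 19.3°, so apparent ≤ true as expected).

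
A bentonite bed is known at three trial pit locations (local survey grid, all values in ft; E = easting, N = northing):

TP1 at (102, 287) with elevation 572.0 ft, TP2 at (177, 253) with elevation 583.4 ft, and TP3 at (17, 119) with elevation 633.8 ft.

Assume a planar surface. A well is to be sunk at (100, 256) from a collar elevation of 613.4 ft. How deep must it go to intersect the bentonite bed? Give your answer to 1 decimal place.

Let the plane be z = a·E + b·N + c.
TP2−TP1: 75a − 34b = 11.4;  TP3−TP1: −85a − 168b = 61.8.
Solving gives a = −0.01201, b = −0.36178.
Then c = 572 − a·102 − b·287 = 677.06.
At (100, 256): z_contact = −1.20 − 92.62 + 677.06 = 583.24 ft.
Depth below ground = 613.4 − 583.24 = 30.2 ft.

30.2 ft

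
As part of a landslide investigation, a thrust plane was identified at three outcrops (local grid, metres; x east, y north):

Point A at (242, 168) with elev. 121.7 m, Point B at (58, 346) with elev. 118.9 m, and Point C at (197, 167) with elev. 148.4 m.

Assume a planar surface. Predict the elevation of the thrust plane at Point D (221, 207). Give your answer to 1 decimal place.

Let the plane be z = a·x + b·y + c.
Point B−Point A: −184a + 178b = −2.8;  Point C−Point A: −45a − 1b = 26.7.
Solving gives a = −0.57967, b = −0.61494.
Then c = 121.7 − a·242 − b·168 = 365.29.
At (221, 207): z = −128.1 − 127.3 + 365.29 = 109.9 m.

109.9 m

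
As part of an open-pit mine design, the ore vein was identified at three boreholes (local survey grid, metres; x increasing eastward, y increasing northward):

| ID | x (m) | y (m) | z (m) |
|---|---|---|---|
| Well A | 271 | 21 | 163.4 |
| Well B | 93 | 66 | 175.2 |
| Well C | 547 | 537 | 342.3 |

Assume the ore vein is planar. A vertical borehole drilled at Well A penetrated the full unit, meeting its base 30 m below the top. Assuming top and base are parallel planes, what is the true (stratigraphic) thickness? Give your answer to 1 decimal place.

28.4 m

Let the plane be z = a·x + b·y + c.
Well B−Well A: −178a + 45b = 11.8;  Well C−Well A: 276a + 516b = 178.9.
Solving gives a = 0.01881, b = 0.33664.
|∇z| = √(a²+b²) = 0.33717, so dip δ = arctan(0.33717) = 18.63°.
True thickness = vertical thickness × cos δ = 30 × cos 18.63° = 28.4 m.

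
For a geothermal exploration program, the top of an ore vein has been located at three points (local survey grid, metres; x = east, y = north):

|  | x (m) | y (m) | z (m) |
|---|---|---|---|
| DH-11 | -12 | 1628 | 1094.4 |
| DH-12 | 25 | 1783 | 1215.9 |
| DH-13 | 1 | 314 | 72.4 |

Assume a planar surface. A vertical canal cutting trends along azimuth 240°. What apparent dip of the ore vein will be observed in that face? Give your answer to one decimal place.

22.3°

Let the plane be z = a·x + b·y + c.
DH-12−DH-11: 37a + 155b = 121.5;  DH-13−DH-11: 13a − 1314b = −1022.
Solving gives a = 0.02451, b = 0.77802.
Unit vector along 240° is (sin 240°, cos 240°) = (-0.8660, -0.5000).
Slope in that direction = a·(-0.8660) + b·(-0.5000) = −0.41024.
Apparent dip = arctan|0.41024| = 22.3° (true dip is 37.9°, so apparent ≤ true as expected).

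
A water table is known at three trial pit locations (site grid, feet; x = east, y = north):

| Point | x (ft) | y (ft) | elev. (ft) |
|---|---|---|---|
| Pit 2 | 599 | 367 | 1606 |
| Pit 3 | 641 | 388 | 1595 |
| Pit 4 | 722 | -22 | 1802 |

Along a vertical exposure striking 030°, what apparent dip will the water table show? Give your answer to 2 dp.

Two edge vectors: Pit 2→Pit 3 = (42, 21, -11), Pit 2→Pit 4 = (123, -389, 196).
Normal n = (Pit 2→Pit 3) × (Pit 2→Pit 4) = (-163, -9585, -18921).
So ∂z/∂x = −n_x/n_z = −0.00861 and ∂z/∂y = −n_y/n_z = −0.50658.
Unit vector along 030° is (sin 30°, cos 30°) = (0.5000, 0.8660).
Slope in that direction = a·(0.5000) + b·(0.8660) = −0.44302.
Apparent dip = arctan|0.44302| = 23.89° (true dip is 26.9°, so apparent ≤ true as expected).

23.89°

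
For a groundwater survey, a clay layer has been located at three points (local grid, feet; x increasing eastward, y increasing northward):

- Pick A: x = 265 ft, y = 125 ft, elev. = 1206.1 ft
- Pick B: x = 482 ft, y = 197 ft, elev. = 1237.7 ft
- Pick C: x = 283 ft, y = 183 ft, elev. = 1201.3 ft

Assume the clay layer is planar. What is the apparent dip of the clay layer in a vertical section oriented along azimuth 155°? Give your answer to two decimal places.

11.90°

Let the plane be z = a·x + b·y + c.
Pick B−Pick A: 217a + 72b = 31.6;  Pick C−Pick A: 18a + 58b = −4.8.
Solving gives a = 0.19295, b = −0.14264.
Unit vector along 155° is (sin 155°, cos 155°) = (0.4226, -0.9063).
Slope in that direction = a·(0.4226) + b·(-0.9063) = 0.21082.
Apparent dip = arctan|0.21082| = 11.90° (true dip is 13.5°, so apparent ≤ true as expected).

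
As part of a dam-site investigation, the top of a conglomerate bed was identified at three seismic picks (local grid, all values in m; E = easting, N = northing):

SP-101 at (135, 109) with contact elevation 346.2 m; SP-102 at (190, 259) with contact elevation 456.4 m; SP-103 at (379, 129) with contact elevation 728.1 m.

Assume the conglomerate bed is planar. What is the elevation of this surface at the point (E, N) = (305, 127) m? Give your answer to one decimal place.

Let the plane be z = a·E + b·N + c.
SP-102−SP-101: 55a + 150b = 110.2;  SP-103−SP-101: 244a + 20b = 381.9.
Solving gives a = 1.55158, b = 0.16575.
Then c = 346.2 − a·135 − b·109 = 118.67.
At (305, 127): z = 473.2 + 21.1 + 118.67 = 613.0 m.

613.0 m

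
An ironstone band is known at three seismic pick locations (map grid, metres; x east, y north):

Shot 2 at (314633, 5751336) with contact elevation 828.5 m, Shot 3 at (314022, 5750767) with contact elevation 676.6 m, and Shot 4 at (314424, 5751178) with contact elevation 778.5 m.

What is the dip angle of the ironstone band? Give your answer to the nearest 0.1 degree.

Two edge vectors: Shot 2→Shot 3 = (-611, -569, -151.9), Shot 2→Shot 4 = (-209, -158, -50).
Normal n = (Shot 2→Shot 3) × (Shot 2→Shot 4) = (4449.8, 1197.1, -22383).
So ∂z/∂x = −n_x/n_z = 0.19880 and ∂z/∂y = −n_y/n_z = 0.05348.
Gradient magnitude |∇z| = √(a² + b²) = √(0.03952 + 0.00286) = 0.20587.
True dip = arctan(0.20587) = 11.6°, dipping toward WSW (azimuth ≈ 255°).

11.6°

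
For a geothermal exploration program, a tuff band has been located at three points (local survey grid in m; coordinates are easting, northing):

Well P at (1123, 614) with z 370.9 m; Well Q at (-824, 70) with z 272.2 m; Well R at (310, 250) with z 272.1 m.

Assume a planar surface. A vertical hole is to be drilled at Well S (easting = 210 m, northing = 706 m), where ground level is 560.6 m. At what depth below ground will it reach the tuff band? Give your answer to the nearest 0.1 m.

89.9 m

Let the plane be z = a·easting + b·northing + c.
Well Q−Well P: −1947a − 544b = −98.7;  Well R−Well P: −813a − 364b = −98.8.
Solving gives a = −0.066884, b = 0.420816.
Then c = 370.9 − a·1123 − b·614 = 187.63.
At (210, 706): z_contact = −14.05 + 297.10 + 187.63 = 470.68 m.
Depth below ground = 560.6 − 470.68 = 89.9 m.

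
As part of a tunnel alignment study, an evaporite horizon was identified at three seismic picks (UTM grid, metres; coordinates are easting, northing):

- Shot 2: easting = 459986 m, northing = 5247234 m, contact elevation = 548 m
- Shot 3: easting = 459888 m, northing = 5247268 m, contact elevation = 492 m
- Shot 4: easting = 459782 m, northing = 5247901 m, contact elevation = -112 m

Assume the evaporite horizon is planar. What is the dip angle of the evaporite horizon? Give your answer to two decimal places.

43.43°

Two edge vectors: Shot 2→Shot 3 = (-98, 34, -56), Shot 2→Shot 4 = (-204, 667, -660).
Normal n = (Shot 2→Shot 3) × (Shot 2→Shot 4) = (14912, -53256, -58430).
So ∂z/∂easting = −n_x/n_z = 0.25521 and ∂z/∂northing = −n_y/n_z = −0.91145.
Gradient magnitude |∇z| = √(a² + b²) = √(0.06513 + 0.83074) = 0.94651.
True dip = arctan(0.94651) = 43.43°, dipping toward NNW (azimuth ≈ 344°).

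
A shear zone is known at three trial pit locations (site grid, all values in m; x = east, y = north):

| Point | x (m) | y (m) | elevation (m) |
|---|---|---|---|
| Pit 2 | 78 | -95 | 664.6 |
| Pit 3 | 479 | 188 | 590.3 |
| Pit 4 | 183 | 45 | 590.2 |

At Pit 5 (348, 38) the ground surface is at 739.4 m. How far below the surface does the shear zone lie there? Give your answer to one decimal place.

76.8 m

Two edge vectors: Pit 2→Pit 3 = (401, 283, -74.3), Pit 2→Pit 4 = (105, 140, -74.4).
Normal n = (Pit 2→Pit 3) × (Pit 2→Pit 4) = (-10653.2, 22032.9, 26425).
So ∂z/∂x = −n_x/n_z = 0.40315 and ∂z/∂y = −n_y/n_z = −0.83379.
Intercept c from Pit 2: 664.6 − 31.45 − 79.21 = 553.94.
At (348, 38): z_contact = 140.30 − 31.68 + 553.94 = 662.56 m.
Depth below ground = 739.4 − 662.56 = 76.8 m.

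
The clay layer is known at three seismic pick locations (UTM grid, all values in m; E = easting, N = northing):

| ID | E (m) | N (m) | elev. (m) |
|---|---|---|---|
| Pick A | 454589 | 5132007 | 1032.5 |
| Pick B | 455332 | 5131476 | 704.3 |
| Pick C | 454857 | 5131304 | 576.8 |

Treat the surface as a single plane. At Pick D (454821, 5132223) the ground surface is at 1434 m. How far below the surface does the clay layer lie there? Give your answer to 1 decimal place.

Let the plane be z = a·E + b·N + c.
Pick B−Pick A: 743a − 531b = −328.2;  Pick C−Pick A: 268a − 703b = −455.7.
Solving gives a = 0.029609153, b = 0.659509606.
Then c = 1032.5 − a·454589 − b·5132007 = −3397035.41.
At (454821, 5132223): z_contact = 13466.86 + 3384750.37 − 3397035.41 = 1181.82 m.
Depth below ground = 1434 − 1181.82 = 252.2 m.

252.2 m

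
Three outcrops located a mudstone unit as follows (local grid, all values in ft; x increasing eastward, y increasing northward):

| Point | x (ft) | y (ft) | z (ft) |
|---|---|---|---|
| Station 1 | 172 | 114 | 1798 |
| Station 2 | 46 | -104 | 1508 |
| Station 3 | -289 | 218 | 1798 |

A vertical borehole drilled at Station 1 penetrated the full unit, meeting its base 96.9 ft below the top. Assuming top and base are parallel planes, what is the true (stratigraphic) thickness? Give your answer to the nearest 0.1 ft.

61.8 ft

Let the plane be z = a·x + b·y + c.
Station 2−Station 1: −126a − 218b = −290;  Station 3−Station 1: −461a + 104b = 0.
Solving gives a = 0.26549, b = 1.17683.
|∇z| = √(a²+b²) = 1.20640, so dip δ = arctan(1.20640) = 50.34°.
True thickness = vertical thickness × cos δ = 96.9 × cos 50.34° = 61.8 ft.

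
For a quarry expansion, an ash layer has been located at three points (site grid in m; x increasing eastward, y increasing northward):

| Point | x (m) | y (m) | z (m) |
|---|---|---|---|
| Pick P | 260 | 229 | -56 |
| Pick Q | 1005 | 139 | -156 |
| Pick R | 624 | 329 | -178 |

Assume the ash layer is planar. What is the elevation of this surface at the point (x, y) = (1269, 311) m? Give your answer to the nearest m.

Let the plane be z = a·x + b·y + c.
Pick Q−Pick P: 745a − 90b = −100;  Pick R−Pick P: 364a + 100b = −122.
Solving gives a = −0.19560, b = −0.50802.
Then c = -56 − a·260 − b·229 = 111.19.
At (1269, 311): z = −248.2 − 158.0 + 111.19 = -295.0 m.

-295 m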